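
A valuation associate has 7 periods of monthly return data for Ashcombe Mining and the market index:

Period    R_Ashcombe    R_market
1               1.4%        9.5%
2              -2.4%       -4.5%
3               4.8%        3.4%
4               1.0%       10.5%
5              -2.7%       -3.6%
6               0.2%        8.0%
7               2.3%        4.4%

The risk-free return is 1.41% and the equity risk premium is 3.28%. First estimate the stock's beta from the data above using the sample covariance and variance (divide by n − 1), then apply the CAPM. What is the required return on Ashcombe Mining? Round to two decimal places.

2.22%

Mean R_i = (1.4 − 2.4 + 4.8 + 1.0 − 2.7 + 0.2 + 2.3) / 7 = 0.6571%
Mean R_m = (9.5 − 4.5 + 3.4 + 10.5 − 3.6 + 8.0 + 4.4) / 7 = 3.9571%
Σ(R_i − R̄_i)(R_m − R̄_m) = 54.1571  ⇒  Cov = 54.1571 / 6 = 9.0262
Σ(R_m − R̄_m)² = 219.0171  ⇒  Var(R_m) = 219.0171 / 6 = 36.5029
β = Cov / Var(R_m) = 9.0262 / 36.5029 = 0.2473
E(R) = R_f + β × MRP = 1.41% + 0.2473 × 3.28% = 2.22%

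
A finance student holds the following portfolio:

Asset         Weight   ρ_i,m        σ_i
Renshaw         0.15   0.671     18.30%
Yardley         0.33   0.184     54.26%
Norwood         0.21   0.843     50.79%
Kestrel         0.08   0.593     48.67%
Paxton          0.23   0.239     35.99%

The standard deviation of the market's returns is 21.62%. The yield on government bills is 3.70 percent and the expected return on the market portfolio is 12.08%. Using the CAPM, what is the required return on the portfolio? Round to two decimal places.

β_Renshaw = 0.671 × 18.30% / 21.62% = 0.5680
β_Yardley = 0.184 × 54.26% / 21.62% = 0.4618
β_Norwood = 0.843 × 50.79% / 21.62% = 1.9804
β_Kestrel = 0.593 × 48.67% / 21.62% = 1.3349
β_Paxton = 0.239 × 35.99% / 21.62% = 0.3979
β_P = Σ w_i β_i = 0.15×0.5680 + 0.33×0.4618 + 0.21×1.9804 + 0.08×1.3349 + 0.23×0.3979 = 0.8518
MRP = 12.08% − 3.70% = 8.38%
E(R_P) = R_f + β_P × MRP = 3.70% + 0.8518 × 8.38% = 10.84%

10.84%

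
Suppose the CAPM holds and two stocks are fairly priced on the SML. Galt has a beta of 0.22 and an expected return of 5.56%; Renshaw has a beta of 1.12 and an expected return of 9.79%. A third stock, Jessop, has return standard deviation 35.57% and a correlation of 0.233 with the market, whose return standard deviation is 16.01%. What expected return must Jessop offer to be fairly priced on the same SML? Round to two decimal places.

6.96%

MRP = (9.79% − 5.56%) / (1.12 − 0.22) = 4.7000%
R_f = 5.56% − 0.22 × 4.7000% = 4.5260%
β_Jessop = ρ·σ_i/σ_m = 0.233 × 35.57 / 16.01 = 0.5177
E(R_Jessop) = R_f + β × MRP = 4.5260% + 0.5177 × 4.7000% = 6.96%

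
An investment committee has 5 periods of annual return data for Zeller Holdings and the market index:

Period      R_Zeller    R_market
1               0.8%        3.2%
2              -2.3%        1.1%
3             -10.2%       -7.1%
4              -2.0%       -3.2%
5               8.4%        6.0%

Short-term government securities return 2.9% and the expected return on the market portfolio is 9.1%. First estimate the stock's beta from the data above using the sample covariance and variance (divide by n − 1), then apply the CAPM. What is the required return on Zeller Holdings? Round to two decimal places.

Mean R_i = (0.8 − 2.3 − 10.2 − 2.0 + 8.4) / 5 = -1.0600%
Mean R_m = (3.2 + 1.1 − 7.1 − 3.2 + 6.0) / 5 = 0.0000%
Σ(R_i − R̄_i)(R_m − R̄_m) = 129.2500  ⇒  Cov = 129.2500 / 4 = 32.3125
Σ(R_m − R̄_m)² = 108.1000  ⇒  Var(R_m) = 108.1000 / 4 = 27.0250
β = Cov / Var(R_m) = 32.3125 / 27.0250 = 1.1957
MRP = 9.1% − 2.9% = 6.20%
E(R) = R_f + β × MRP = 2.9% + 1.1957 × 6.2% = 10.31%

10.31%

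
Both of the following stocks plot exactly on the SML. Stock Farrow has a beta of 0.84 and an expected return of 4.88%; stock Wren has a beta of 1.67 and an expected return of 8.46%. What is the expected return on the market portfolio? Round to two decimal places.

5.57%

Both satisfy E(R) = R_f + β·MRP, so the slope of the SML is
MRP = (8.46% − 4.88%) / (1.67 − 0.84) = 3.58% / 0.83 = 4.3133%
R_f = E(R_Farrow) − β_Farrow·MRP = 4.88% − 0.84 × 4.3133% = 1.2568%
E(R_m) = R_f + MRP = 1.2568% + 4.3133% = 5.57%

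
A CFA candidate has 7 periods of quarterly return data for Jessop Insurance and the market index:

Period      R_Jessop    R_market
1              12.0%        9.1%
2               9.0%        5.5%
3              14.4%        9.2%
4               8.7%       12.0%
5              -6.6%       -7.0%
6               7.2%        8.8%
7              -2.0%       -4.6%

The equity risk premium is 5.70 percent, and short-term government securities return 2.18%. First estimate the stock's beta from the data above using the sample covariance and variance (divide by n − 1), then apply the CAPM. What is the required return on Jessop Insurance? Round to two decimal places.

7.53%

Mean R_i = (12.0 + 9.0 + 14.4 + 8.7 − 6.6 + 7.2 − 2.0) / 7 = 6.1000%
Mean R_m = (9.1 + 5.5 + 9.2 + 12.0 − 7.0 + 8.8 − 4.6) / 7 = 4.7143%
Σ(R_i − R̄_i)(R_m − R̄_m) = 313.0400  ⇒  Cov = 313.0400 / 6 = 52.1733
Σ(R_m − R̄_m)² = 333.7286  ⇒  Var(R_m) = 333.7286 / 6 = 55.6214
β = Cov / Var(R_m) = 52.1733 / 55.6214 = 0.9380
E(R) = R_f + β × MRP = 2.18% + 0.9380 × 5.70% = 7.53%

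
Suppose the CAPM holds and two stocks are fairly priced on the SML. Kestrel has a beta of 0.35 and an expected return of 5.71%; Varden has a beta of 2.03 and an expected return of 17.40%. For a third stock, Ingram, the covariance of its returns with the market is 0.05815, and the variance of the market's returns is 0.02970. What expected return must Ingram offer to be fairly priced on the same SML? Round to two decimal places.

MRP = (17.40% − 5.71%) / (2.03 − 0.35) = 6.9583%
R_f = 5.71% − 0.35 × 6.9583% = 3.2746%
β_Ingram = Cov / Var(R_m) = 0.05815 / 0.02970 = 1.9579
E(R_Ingram) = R_f + β × MRP = 3.2746% + 1.9579 × 6.9583% = 16.90%

16.90%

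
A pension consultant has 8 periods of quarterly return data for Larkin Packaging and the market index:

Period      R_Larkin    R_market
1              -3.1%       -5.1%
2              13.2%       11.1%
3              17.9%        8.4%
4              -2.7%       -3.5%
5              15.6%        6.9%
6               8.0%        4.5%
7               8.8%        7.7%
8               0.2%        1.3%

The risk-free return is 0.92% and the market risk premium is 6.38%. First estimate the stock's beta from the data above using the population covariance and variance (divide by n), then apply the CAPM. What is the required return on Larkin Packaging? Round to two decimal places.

9.14%

Mean R_i = (-3.1 + 13.2 + 17.9 − 2.7 + 15.6 + 8.0 + 8.8 + 0.2) / 8 = 7.2375%
Mean R_m = (-5.1 + 11.1 + 8.4 − 3.5 + 6.9 + 4.5 + 7.7 + 1.3) / 8 = 3.9125%
Σ(R_i − R̄_i)(R_m − R̄_m) = 307.2663  ⇒  Cov = 307.2663 / 8 = 38.4083
Σ(R_m − R̄_m)² = 238.4088  ⇒  Var(R_m) = 238.4088 / 8 = 29.8011
β = Cov / Var(R_m) = 38.4083 / 29.8011 = 1.2888
E(R) = R_f + β × MRP = 0.92% + 1.2888 × 6.38% = 9.14%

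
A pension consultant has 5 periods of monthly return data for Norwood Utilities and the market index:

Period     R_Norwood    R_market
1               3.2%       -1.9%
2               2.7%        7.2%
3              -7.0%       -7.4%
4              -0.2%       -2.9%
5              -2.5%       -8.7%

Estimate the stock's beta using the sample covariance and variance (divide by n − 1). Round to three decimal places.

0.492

Mean R_i = (3.2 + 2.7 − 7.0 − 0.2 − 2.5) / 5 = -0.7600%
Mean R_m = (-1.9 + 7.2 − 7.4 − 2.9 − 8.7) / 5 = -2.7400%
Σ(R_i − R̄_i)(R_m − R̄_m) = 77.0780  ⇒  Cov = 77.0780 / 4 = 19.2695
Σ(R_m − R̄_m)² = 156.7720  ⇒  Var(R_m) = 156.7720 / 4 = 39.1930
β = Cov / Var(R_m) = 19.2695 / 39.1930 = 0.4917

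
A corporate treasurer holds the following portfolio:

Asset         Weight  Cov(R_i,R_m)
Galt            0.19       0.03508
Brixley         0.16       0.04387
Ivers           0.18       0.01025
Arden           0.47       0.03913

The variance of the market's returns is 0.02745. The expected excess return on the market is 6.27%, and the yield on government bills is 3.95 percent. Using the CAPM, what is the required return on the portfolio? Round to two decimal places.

11.70%

β_Galt = 0.03508 / 0.02745 = 1.2780
β_Brixley = 0.04387 / 0.02745 = 1.5982
β_Ivers = 0.01025 / 0.02745 = 0.3734
β_Arden = 0.03913 / 0.02745 = 1.4255
β_P = Σ w_i β_i = 0.19×1.2780 + 0.16×1.5982 + 0.18×0.3734 + 0.47×1.4255 = 1.2357
E(R_P) = R_f + β_P × MRP = 3.95% + 1.2357 × 6.27% = 11.70%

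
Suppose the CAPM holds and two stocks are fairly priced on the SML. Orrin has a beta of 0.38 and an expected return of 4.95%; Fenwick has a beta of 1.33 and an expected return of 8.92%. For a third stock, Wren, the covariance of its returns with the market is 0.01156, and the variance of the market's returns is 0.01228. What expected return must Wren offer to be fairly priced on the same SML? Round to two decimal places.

MRP = (8.92% − 4.95%) / (1.33 − 0.38) = 4.1789%
R_f = 4.95% − 0.38 × 4.1789% = 3.3620%
β_Wren = Cov / Var(R_m) = 0.01156 / 0.01228 = 0.9414
E(R_Wren) = R_f + β × MRP = 3.3620% + 0.9414 × 4.1789% = 7.30%

7.30%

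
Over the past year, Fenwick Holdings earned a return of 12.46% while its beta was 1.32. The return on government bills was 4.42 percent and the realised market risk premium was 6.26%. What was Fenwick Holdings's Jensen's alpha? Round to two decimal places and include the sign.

CAPM benchmark = R_f + β(R_m − R_f) = 4.42% + 1.32 × 6.26% = 12.6832%
α = actual − benchmark = 12.46% − 12.6832% = -0.22%

-0.22%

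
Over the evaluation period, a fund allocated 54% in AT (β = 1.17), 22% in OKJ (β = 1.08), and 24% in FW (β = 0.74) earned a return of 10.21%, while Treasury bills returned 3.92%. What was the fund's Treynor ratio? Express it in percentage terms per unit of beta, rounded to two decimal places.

6.01%

β_P = 0.54×1.17 + 0.22×1.08 + 0.24×0.74 = 1.0470
Treynor = (R_P − R_f) / β_P = (10.21% − 3.92%) / 1.0470 = 6.29% / 1.0470 = 6.01%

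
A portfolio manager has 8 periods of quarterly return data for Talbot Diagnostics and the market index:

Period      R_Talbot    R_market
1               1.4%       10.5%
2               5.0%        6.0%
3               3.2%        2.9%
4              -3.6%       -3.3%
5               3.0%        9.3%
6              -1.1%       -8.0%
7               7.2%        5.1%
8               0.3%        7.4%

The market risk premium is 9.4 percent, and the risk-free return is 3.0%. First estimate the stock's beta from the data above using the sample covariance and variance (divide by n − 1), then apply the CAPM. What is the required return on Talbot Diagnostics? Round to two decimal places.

Mean R_i = (1.4 + 5.0 + 3.2 − 3.6 + 3.0 − 1.1 + 7.2 + 0.3) / 8 = 1.9250%
Mean R_m = (10.5 + 6.0 + 2.9 − 3.3 + 9.3 − 8.0 + 5.1 + 7.4) / 8 = 3.7375%
Σ(R_i − R̄_i)(R_m − R̄_m) = 83.9425  ⇒  Cov = 83.9425 / 7 = 11.9918
Σ(R_m − R̄_m)² = 285.0588  ⇒  Var(R_m) = 285.0588 / 7 = 40.7227
β = Cov / Var(R_m) = 11.9918 / 40.7227 = 0.2945
E(R) = R_f + β × MRP = 3.0% + 0.2945 × 9.4% = 5.77%

5.77%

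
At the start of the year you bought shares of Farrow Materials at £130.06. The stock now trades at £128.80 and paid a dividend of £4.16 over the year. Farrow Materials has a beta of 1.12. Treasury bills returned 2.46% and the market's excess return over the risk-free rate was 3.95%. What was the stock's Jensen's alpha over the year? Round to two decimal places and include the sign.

Realised HPR = (P1 + D1 − P0) / P0 = (128.80 + 4.16 − 130.06) / 130.06 = 2.90 / 130.06 = 2.2297%
CAPM required = R_f + β·MRP = 2.46% + 1.12 × 3.95% = 6.8840%
α = realised − required = 2.2297% − 6.8840% = -4.65%

-4.65%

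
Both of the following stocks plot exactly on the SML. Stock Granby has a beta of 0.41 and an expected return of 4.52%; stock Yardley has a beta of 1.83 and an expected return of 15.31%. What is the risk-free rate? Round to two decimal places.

1.40%

Both satisfy E(R) = R_f + β·MRP, so the slope of the SML is
MRP = (15.31% − 4.52%) / (1.83 − 0.41) = 10.79% / 1.42 = 7.5986%
R_f = E(R_Granby) − β_Granby·MRP = 4.52% − 0.41 × 7.5986% = 1.4046%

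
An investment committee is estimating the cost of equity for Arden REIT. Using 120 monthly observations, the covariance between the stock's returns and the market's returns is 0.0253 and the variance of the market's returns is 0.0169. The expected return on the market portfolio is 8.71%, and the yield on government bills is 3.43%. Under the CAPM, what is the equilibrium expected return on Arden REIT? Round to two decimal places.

11.33%

β = Cov(R_i, R_m) / Var(R_m) = 0.0253 / 0.0169 = 1.4970
MRP = 8.71% − 3.43% = 5.28%
E(R) = R_f + β × MRP = 3.43% + 1.4970 × 5.28% = 11.33%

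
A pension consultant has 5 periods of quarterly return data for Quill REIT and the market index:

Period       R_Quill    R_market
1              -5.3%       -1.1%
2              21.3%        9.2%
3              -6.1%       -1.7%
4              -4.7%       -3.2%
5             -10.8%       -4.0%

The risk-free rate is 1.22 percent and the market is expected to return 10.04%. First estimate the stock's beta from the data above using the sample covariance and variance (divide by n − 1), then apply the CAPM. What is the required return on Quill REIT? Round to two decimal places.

Mean R_i = (-5.3 + 21.3 − 6.1 − 4.7 − 10.8) / 5 = -1.1200%
Mean R_m = (-1.1 + 9.2 − 1.7 − 3.2 − 4.0) / 5 = -0.1600%
Σ(R_i − R̄_i)(R_m − R̄_m) = 269.5040  ⇒  Cov = 269.5040 / 4 = 67.3760
Σ(R_m − R̄_m)² = 114.8520  ⇒  Var(R_m) = 114.8520 / 4 = 28.7130
β = Cov / Var(R_m) = 67.3760 / 28.7130 = 2.3465
MRP = 10.04% − 1.22% = 8.82%
E(R) = R_f + β × MRP = 1.22% + 2.3465 × 8.82% = 21.92%

21.92%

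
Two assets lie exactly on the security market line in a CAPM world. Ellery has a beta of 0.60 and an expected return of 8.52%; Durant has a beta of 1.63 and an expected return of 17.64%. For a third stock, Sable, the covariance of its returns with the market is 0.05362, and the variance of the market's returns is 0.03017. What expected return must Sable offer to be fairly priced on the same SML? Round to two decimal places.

18.94%

MRP = (17.64% − 8.52%) / (1.63 − 0.60) = 8.8544%
R_f = 8.52% − 0.60 × 8.8544% = 3.2074%
β_Sable = Cov / Var(R_m) = 0.05362 / 0.03017 = 1.7773
E(R_Sable) = R_f + β × MRP = 3.2074% + 1.7773 × 8.8544% = 18.94%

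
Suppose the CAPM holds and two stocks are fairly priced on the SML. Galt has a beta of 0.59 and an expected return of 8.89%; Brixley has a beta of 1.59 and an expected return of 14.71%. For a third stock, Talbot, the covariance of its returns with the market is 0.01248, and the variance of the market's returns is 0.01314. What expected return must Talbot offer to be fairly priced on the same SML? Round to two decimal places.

MRP = (14.71% − 8.89%) / (1.59 − 0.59) = 5.8200%
R_f = 8.89% − 0.59 × 5.8200% = 5.4562%
β_Talbot = Cov / Var(R_m) = 0.01248 / 0.01314 = 0.9498
E(R_Talbot) = R_f + β × MRP = 5.4562% + 0.9498 × 5.8200% = 10.98%

10.98%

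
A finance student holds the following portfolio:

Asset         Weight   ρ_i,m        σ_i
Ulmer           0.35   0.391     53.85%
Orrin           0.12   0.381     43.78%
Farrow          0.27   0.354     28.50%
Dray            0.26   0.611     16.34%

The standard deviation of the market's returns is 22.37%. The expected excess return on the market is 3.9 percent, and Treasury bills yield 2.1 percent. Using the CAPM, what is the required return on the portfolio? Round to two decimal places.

β_Ulmer = 0.391 × 53.85% / 22.37% = 0.9412
β_Orrin = 0.381 × 43.78% / 22.37% = 0.7456
β_Farrow = 0.354 × 28.50% / 22.37% = 0.4510
β_Dray = 0.611 × 16.34% / 22.37% = 0.4463
β_P = Σ w_i β_i = 0.35×0.9412 + 0.12×0.7456 + 0.27×0.4510 + 0.26×0.4463 = 0.6567
E(R_P) = R_f + β_P × MRP = 2.1% + 0.6567 × 3.9% = 4.66%

4.66%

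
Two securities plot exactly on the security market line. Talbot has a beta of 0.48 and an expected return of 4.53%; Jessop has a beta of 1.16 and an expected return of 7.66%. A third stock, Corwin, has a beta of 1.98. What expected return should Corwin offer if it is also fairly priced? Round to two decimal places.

MRP (SML slope) = (7.66% − 4.53%) / (1.16 − 0.48) = 3.13% / 0.68 = 4.6029%
R_f (intercept) = 4.53% − 0.48 × 4.6029% = 2.3206%
E(R_Corwin) = R_f + β × MRP = 2.3206% + 1.98 × 4.6029% = 11.43%

11.43%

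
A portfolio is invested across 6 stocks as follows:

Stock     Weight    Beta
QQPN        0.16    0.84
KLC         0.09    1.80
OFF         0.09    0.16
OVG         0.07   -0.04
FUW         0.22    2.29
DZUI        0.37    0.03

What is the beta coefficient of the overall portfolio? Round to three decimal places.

β_P = Σ w_i β_i = 0.16×0.84 + 0.09×1.80 + 0.09×0.16 + 0.07×-0.04 + 0.22×2.29 + 0.37×0.03 = 0.8229

0.823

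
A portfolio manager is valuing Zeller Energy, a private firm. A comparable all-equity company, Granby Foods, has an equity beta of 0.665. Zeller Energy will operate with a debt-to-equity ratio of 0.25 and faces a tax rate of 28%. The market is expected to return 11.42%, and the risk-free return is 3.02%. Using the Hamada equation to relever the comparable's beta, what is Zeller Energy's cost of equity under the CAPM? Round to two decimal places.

β_L = β_U × [1 + (1 − t)(D/E)] = 0.665 × [1 + (1 − 0.28) × 0.25]
    = 0.665 × [1 + 0.72 × 0.25] = 0.665 × 1.1800 = 0.7847
MRP = 11.42% − 3.02% = 8.40%
E(R) = R_f + β_L × MRP = 3.02% + 0.7847 × 8.40% = 9.61%

9.61%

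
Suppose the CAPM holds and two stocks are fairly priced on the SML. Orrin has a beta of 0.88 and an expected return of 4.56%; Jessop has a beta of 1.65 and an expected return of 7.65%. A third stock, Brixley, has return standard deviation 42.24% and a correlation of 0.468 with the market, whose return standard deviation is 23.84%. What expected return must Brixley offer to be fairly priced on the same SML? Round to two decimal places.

4.36%

MRP = (7.65% − 4.56%) / (1.65 − 0.88) = 4.0130%
R_f = 4.56% − 0.88 × 4.0130% = 1.0286%
β_Brixley = ρ·σ_i/σ_m = 0.468 × 42.24 / 23.84 = 0.8292
E(R_Brixley) = R_f + β × MRP = 1.0286% + 0.8292 × 4.0130% = 4.36%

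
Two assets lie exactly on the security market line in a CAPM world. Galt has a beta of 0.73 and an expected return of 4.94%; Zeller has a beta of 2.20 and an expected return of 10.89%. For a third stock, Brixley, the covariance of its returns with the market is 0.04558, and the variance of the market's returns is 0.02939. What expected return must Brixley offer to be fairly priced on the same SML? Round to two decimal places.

MRP = (10.89% − 4.94%) / (2.20 − 0.73) = 4.0476%
R_f = 4.94% − 0.73 × 4.0476% = 1.9853%
β_Brixley = Cov / Var(R_m) = 0.04558 / 0.02939 = 1.5509
E(R_Brixley) = R_f + β × MRP = 1.9853% + 1.5509 × 4.0476% = 8.26%

8.26%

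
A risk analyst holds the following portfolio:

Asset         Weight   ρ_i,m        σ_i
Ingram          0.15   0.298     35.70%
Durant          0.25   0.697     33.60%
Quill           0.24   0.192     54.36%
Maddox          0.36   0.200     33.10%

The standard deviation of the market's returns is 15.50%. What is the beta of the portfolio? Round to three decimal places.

β_Ingram = 0.298 × 35.70% / 15.50% = 0.6864
β_Durant = 0.697 × 33.60% / 15.50% = 1.5109
β_Quill = 0.192 × 54.36% / 15.50% = 0.6734
β_Maddox = 0.200 × 33.10% / 15.50% = 0.4271
β_P = Σ w_i β_i = 0.15×0.6864 + 0.25×1.5109 + 0.24×0.6734 + 0.36×0.4271 = 0.7961

0.796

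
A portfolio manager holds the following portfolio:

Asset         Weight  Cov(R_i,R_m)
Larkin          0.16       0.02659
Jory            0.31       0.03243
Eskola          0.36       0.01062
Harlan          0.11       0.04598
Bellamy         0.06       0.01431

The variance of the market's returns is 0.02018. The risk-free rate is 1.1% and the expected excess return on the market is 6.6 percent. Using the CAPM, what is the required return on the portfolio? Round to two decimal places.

8.96%

β_Larkin = 0.02659 / 0.02018 = 1.3176
β_Jory = 0.03243 / 0.02018 = 1.6070
β_Eskola = 0.01062 / 0.02018 = 0.5263
β_Harlan = 0.04598 / 0.02018 = 2.2785
β_Bellamy = 0.01431 / 0.02018 = 0.7091
β_P = Σ w_i β_i = 0.16×1.3176 + 0.31×1.6070 + 0.36×0.5263 + 0.11×2.2785 + 0.06×0.7091 = 1.1916
E(R_P) = R_f + β_P × MRP = 1.1% + 1.1916 × 6.6% = 8.96%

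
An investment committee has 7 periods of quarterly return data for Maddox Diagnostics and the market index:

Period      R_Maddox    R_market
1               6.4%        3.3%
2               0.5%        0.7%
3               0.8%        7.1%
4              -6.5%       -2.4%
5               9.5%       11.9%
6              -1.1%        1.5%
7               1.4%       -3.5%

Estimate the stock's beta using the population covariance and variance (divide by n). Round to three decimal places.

0.689

Mean R_i = (6.4 + 0.5 + 0.8 − 6.5 + 9.5 − 1.1 + 1.4) / 7 = 1.5714%
Mean R_m = (3.3 + 0.7 + 7.1 − 2.4 + 11.9 + 1.5 − 3.5) / 7 = 2.6571%
Σ(R_i − R̄_i)(R_m − R̄_m) = 120.0214  ⇒  Cov = 120.0214 / 7 = 17.1459
Σ(R_m − R̄_m)² = 174.2371  ⇒  Var(R_m) = 174.2371 / 7 = 24.8910
β = Cov / Var(R_m) = 17.1459 / 24.8910 = 0.6888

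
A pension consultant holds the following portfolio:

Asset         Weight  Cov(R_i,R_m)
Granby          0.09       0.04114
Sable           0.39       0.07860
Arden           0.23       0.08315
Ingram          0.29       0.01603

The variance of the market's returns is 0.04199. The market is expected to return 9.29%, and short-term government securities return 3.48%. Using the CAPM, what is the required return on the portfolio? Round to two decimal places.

11.52%

β_Granby = 0.04114 / 0.04199 = 0.9798
β_Sable = 0.07860 / 0.04199 = 1.8719
β_Arden = 0.08315 / 0.04199 = 1.9802
β_Ingram = 0.01603 / 0.04199 = 0.3818
β_P = Σ w_i β_i = 0.09×0.9798 + 0.39×1.8719 + 0.23×1.9802 + 0.29×0.3818 = 1.3844
MRP = 9.29% − 3.48% = 5.81%
E(R_P) = R_f + β_P × MRP = 3.48% + 1.3844 × 5.81% = 11.52%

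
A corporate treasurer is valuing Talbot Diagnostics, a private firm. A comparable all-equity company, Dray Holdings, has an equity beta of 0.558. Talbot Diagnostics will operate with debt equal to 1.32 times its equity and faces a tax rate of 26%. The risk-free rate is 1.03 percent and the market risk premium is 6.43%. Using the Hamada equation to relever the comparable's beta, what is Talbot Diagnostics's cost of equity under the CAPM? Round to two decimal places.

β_L = β_U × [1 + (1 − t)(D/E)] = 0.558 × [1 + (1 − 0.26) × 1.32]
    = 0.558 × [1 + 0.74 × 1.32] = 0.558 × 1.9768 = 1.1031
E(R) = R_f + β_L × MRP = 1.03% + 1.1031 × 6.43% = 8.12%

8.12%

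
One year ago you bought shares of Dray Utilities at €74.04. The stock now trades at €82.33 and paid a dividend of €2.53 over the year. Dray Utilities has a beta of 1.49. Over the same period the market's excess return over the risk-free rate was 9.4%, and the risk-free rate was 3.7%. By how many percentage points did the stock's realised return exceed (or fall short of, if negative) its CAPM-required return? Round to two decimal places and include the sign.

Realised HPR = (P1 + D1 − P0) / P0 = (82.33 + 2.53 − 74.04) / 74.04 = 10.82 / 74.04 = 14.6137%
CAPM required = R_f + β·MRP = 3.7% + 1.49 × 9.4% = 17.7060%
α = realised − required = 14.6137% − 17.7060% = -3.09%

-3.09%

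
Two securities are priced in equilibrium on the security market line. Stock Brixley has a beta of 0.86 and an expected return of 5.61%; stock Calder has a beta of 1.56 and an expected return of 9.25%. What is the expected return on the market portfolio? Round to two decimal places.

Both satisfy E(R) = R_f + β·MRP, so the slope of the SML is
MRP = (9.25% − 5.61%) / (1.56 − 0.86) = 3.64% / 0.70 = 5.2000%
R_f = E(R_Brixley) − β_Brixley·MRP = 5.61% − 0.86 × 5.2000% = 1.1380%
E(R_m) = R_f + MRP = 1.1380% + 5.2000% = 6.34%

6.34%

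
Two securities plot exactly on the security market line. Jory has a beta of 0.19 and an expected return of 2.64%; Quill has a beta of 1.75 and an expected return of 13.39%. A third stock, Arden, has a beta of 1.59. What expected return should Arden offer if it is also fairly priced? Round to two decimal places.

12.29%

MRP (SML slope) = (13.39% − 2.64%) / (1.75 − 0.19) = 10.75% / 1.56 = 6.8910%
R_f (intercept) = 2.64% − 0.19 × 6.8910% = 1.3307%
E(R_Arden) = R_f + β × MRP = 1.3307% + 1.59 × 6.8910% = 12.29%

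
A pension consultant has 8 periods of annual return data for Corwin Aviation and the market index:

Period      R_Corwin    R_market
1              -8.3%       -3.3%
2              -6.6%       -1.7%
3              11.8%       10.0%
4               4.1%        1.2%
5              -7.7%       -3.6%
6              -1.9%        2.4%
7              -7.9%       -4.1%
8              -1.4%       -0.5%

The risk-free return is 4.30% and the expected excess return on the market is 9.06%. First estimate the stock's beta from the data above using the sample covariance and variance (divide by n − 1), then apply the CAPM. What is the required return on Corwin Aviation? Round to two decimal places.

Mean R_i = (-8.3 − 6.6 + 11.8 + 4.1 − 7.7 − 1.9 − 7.9 − 1.4) / 8 = -2.2375%
Mean R_m = (-3.3 − 1.7 + 10.0 + 1.2 − 3.6 + 2.4 − 4.1 − 0.5) / 8 = 0.0500%
Σ(R_i − R̄_i)(R_m − R̄_m) = 218.6750  ⇒  Cov = 218.6750 / 7 = 31.2393
Σ(R_m − R̄_m)² = 150.9800  ⇒  Var(R_m) = 150.9800 / 7 = 21.5686
β = Cov / Var(R_m) = 31.2393 / 21.5686 = 1.4484
E(R) = R_f + β × MRP = 4.30% + 1.4484 × 9.06% = 17.42%

17.42%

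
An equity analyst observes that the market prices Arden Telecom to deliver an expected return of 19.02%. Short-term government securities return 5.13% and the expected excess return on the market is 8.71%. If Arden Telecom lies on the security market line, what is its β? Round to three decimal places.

β = (E(R) − R_f) / MRP = (19.02% − 5.13%) / 8.71% = 13.89% / 8.71% = 1.595

1.595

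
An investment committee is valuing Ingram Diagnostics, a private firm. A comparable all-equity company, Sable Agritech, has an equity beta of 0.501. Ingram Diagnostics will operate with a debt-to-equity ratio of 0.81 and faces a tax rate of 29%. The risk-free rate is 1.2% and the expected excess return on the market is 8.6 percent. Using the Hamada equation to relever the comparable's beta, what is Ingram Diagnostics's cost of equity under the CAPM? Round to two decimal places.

7.99%

β_L = β_U × [1 + (1 − t)(D/E)] = 0.501 × [1 + (1 − 0.29) × 0.81]
    = 0.501 × [1 + 0.71 × 0.81] = 0.501 × 1.5751 = 0.7891
E(R) = R_f + β_L × MRP = 1.2% + 0.7891 × 8.6% = 7.99%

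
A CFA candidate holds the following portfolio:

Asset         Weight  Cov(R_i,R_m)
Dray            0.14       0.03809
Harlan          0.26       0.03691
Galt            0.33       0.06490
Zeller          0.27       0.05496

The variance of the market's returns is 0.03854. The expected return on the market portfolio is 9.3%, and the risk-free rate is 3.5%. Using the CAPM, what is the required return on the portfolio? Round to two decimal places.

11.20%

β_Dray = 0.03809 / 0.03854 = 0.9883
β_Harlan = 0.03691 / 0.03854 = 0.9577
β_Galt = 0.06490 / 0.03854 = 1.6840
β_Zeller = 0.05496 / 0.03854 = 1.4261
β_P = Σ w_i β_i = 0.14×0.9883 + 0.26×0.9577 + 0.33×1.6840 + 0.27×1.4261 = 1.3281
MRP = 9.3% − 3.5% = 5.80%
E(R_P) = R_f + β_P × MRP = 3.5% + 1.3281 × 5.8% = 11.20%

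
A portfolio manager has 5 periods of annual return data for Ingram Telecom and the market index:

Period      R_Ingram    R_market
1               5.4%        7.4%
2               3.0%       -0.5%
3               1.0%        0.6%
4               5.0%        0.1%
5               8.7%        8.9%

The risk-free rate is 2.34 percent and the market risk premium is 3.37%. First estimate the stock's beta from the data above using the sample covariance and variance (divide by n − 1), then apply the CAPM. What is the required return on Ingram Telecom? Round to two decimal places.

4.05%

Mean R_i = (5.4 + 3.0 + 1.0 + 5.0 + 8.7) / 5 = 4.6200%
Mean R_m = (7.4 − 0.5 + 0.6 + 0.1 + 8.9) / 5 = 3.3000%
Σ(R_i − R̄_i)(R_m − R̄_m) = 40.7600  ⇒  Cov = 40.7600 / 4 = 10.1900
Σ(R_m − R̄_m)² = 80.1400  ⇒  Var(R_m) = 80.1400 / 4 = 20.0350
β = Cov / Var(R_m) = 10.1900 / 20.0350 = 0.5086
E(R) = R_f + β × MRP = 2.34% + 0.5086 × 3.37% = 4.05%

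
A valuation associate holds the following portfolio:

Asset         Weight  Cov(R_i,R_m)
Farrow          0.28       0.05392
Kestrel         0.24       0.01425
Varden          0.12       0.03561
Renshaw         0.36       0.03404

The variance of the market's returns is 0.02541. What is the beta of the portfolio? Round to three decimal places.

β_Farrow = 0.05392 / 0.02541 = 2.1220
β_Kestrel = 0.01425 / 0.02541 = 0.5608
β_Varden = 0.03561 / 0.02541 = 1.4014
β_Renshaw = 0.03404 / 0.02541 = 1.3396
β_P = Σ w_i β_i = 0.28×2.1220 + 0.24×0.5608 + 0.12×1.4014 + 0.36×1.3396 = 1.3792

1.379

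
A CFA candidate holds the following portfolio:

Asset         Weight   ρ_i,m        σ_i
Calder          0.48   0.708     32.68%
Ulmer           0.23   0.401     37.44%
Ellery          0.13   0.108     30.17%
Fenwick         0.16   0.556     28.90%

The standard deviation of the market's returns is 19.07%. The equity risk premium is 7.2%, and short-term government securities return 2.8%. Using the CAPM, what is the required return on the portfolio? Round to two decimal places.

9.43%

β_Calder = 0.708 × 32.68% / 19.07% = 1.2133
β_Ulmer = 0.401 × 37.44% / 19.07% = 0.7873
β_Ellery = 0.108 × 30.17% / 19.07% = 0.1709
β_Fenwick = 0.556 × 28.90% / 19.07% = 0.8426
β_P = Σ w_i β_i = 0.48×1.2133 + 0.23×0.7873 + 0.13×0.1709 + 0.16×0.8426 = 0.9205
E(R_P) = R_f + β_P × MRP = 2.8% + 0.9205 × 7.2% = 9.43%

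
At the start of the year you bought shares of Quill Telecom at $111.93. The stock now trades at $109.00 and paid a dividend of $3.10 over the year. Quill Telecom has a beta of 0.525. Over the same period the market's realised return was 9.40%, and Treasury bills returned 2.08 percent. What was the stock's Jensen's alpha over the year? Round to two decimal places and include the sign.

-5.77%

Realised HPR = (P1 + D1 − P0) / P0 = (109.00 + 3.10 − 111.93) / 111.93 = 0.17 / 111.93 = 0.1519%
MRP = 9.40% − 2.08% = 7.32%
CAPM required = R_f + β·MRP = 2.08% + 0.525 × 7.32% = 5.92300%
α = realised − required = 0.1519% − 5.92300% = -5.77%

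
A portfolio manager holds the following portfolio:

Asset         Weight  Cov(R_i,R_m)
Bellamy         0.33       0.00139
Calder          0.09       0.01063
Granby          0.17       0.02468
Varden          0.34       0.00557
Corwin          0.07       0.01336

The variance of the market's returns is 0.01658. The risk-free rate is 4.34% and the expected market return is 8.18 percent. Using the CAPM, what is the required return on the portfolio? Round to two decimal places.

β_Bellamy = 0.00139 / 0.01658 = 0.0838
β_Calder = 0.01063 / 0.01658 = 0.6411
β_Granby = 0.02468 / 0.01658 = 1.4885
β_Varden = 0.00557 / 0.01658 = 0.3359
β_Corwin = 0.01336 / 0.01658 = 0.8058
β_P = Σ w_i β_i = 0.33×0.0838 + 0.09×0.6411 + 0.17×1.4885 + 0.34×0.3359 + 0.07×0.8058 = 0.5090
MRP = 8.18% − 4.34% = 3.84%
E(R_P) = R_f + β_P × MRP = 4.34% + 0.5090 × 3.84% = 6.29%

6.29%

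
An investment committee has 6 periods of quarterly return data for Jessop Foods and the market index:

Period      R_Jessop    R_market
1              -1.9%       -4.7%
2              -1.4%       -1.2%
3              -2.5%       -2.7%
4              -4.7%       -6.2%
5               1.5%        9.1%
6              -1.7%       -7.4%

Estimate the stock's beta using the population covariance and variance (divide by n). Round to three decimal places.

0.277

Mean R_i = (-1.9 − 1.4 − 2.5 − 4.7 + 1.5 − 1.7) / 6 = -1.7833%
Mean R_m = (-4.7 − 1.2 − 2.7 − 6.2 + 9.1 − 7.4) / 6 = -2.1833%
Σ(R_i − R̄_i)(R_m − R̄_m) = 49.3683  ⇒  Cov = 49.3683 / 6 = 8.2281
Σ(R_m − R̄_m)² = 178.2283  ⇒  Var(R_m) = 178.2283 / 6 = 29.7047
β = Cov / Var(R_m) = 8.2281 / 29.7047 = 0.2770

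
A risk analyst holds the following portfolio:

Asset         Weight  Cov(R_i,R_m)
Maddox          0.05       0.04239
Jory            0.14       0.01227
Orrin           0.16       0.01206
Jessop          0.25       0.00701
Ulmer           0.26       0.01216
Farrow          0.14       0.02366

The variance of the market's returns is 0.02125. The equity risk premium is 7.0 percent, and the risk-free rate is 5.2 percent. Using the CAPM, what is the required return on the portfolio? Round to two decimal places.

9.81%

β_Maddox = 0.04239 / 0.02125 = 1.9948
β_Jory = 0.01227 / 0.02125 = 0.5774
β_Orrin = 0.01206 / 0.02125 = 0.5675
β_Jessop = 0.00701 / 0.02125 = 0.3299
β_Ulmer = 0.01216 / 0.02125 = 0.5722
β_Farrow = 0.02366 / 0.02125 = 1.1134
β_P = Σ w_i β_i = 0.05×1.9948 + 0.14×0.5774 + 0.16×0.5675 + 0.25×0.3299 + 0.26×0.5722 + 0.14×1.1134 = 0.6585
E(R_P) = R_f + β_P × MRP = 5.2% + 0.6585 × 7.0% = 9.81%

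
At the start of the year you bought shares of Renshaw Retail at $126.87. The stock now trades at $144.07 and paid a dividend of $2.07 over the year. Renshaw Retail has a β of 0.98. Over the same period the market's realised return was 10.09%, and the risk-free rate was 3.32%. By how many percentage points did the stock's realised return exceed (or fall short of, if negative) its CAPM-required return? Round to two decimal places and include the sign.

+5.23%

Realised HPR = (P1 + D1 − P0) / P0 = (144.07 + 2.07 − 126.87) / 126.87 = 19.27 / 126.87 = 15.1888%
MRP = 10.09% − 3.32% = 6.77%
CAPM required = R_f + β·MRP = 3.32% + 0.98 × 6.77% = 9.9546%
α = realised − required = 15.1888% − 9.9546% = +5.23%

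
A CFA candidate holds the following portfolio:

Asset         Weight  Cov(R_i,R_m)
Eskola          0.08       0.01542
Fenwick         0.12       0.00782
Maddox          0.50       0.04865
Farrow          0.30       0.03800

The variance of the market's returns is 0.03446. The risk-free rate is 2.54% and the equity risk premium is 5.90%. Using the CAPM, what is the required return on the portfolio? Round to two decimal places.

β_Eskola = 0.01542 / 0.03446 = 0.4475
β_Fenwick = 0.00782 / 0.03446 = 0.2269
β_Maddox = 0.04865 / 0.03446 = 1.4118
β_Farrow = 0.03800 / 0.03446 = 1.1027
β_P = Σ w_i β_i = 0.08×0.4475 + 0.12×0.2269 + 0.50×1.4118 + 0.30×1.1027 = 1.0997
E(R_P) = R_f + β_P × MRP = 2.54% + 1.0997 × 5.90% = 9.03%

9.03%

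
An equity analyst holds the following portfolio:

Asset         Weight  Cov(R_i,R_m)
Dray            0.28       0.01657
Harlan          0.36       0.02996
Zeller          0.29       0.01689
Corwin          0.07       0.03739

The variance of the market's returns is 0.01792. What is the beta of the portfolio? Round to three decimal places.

1.280

β_Dray = 0.01657 / 0.01792 = 0.9247
β_Harlan = 0.02996 / 0.01792 = 1.6719
β_Zeller = 0.01689 / 0.01792 = 0.9425
β_Corwin = 0.03739 / 0.01792 = 2.0865
β_P = Σ w_i β_i = 0.28×0.9247 + 0.36×1.6719 + 0.29×0.9425 + 0.07×2.0865 = 1.2802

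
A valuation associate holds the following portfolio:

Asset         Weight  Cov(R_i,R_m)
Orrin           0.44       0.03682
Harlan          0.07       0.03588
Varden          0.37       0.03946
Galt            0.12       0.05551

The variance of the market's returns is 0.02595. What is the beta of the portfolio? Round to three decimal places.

1.540

β_Orrin = 0.03682 / 0.02595 = 1.4189
β_Harlan = 0.03588 / 0.02595 = 1.3827
β_Varden = 0.03946 / 0.02595 = 1.5206
β_Galt = 0.05551 / 0.02595 = 2.1391
β_P = Σ w_i β_i = 0.44×1.4189 + 0.07×1.3827 + 0.37×1.5206 + 0.12×2.1391 = 1.5404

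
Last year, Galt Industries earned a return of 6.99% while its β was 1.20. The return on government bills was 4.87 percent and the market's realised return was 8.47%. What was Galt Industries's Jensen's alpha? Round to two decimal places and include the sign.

Market excess return = 8.47% − 4.87% = 3.60%
CAPM benchmark = R_f + β(R_m − R_f) = 4.87% + 1.20 × 3.60% = 9.1900%
α = actual − benchmark = 6.99% − 9.1900% = -2.20%

-2.20%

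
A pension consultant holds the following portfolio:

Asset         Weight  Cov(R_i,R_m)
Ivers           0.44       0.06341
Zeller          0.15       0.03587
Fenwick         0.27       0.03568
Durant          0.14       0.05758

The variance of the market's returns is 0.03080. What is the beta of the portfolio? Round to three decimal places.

1.655

β_Ivers = 0.06341 / 0.03080 = 2.0588
β_Zeller = 0.03587 / 0.03080 = 1.1646
β_Fenwick = 0.03568 / 0.03080 = 1.1584
β_Durant = 0.05758 / 0.03080 = 1.8695
β_P = Σ w_i β_i = 0.44×2.0588 + 0.15×1.1646 + 0.27×1.1584 + 0.14×1.8695 = 1.6551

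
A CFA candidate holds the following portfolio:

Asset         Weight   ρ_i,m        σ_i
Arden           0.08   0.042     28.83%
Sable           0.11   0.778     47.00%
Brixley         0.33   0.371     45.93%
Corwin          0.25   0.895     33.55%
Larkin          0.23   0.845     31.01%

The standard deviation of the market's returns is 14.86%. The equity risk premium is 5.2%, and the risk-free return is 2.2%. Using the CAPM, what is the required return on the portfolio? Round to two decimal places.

β_Arden = 0.042 × 28.83% / 14.86% = 0.0815
β_Sable = 0.778 × 47.00% / 14.86% = 2.4607
β_Brixley = 0.371 × 45.93% / 14.86% = 1.1467
β_Corwin = 0.895 × 33.55% / 14.86% = 2.0207
β_Larkin = 0.845 × 31.01% / 14.86% = 1.7634
β_P = Σ w_i β_i = 0.08×0.0815 + 0.11×2.4607 + 0.33×1.1467 + 0.25×2.0207 + 0.23×1.7634 = 1.5664
E(R_P) = R_f + β_P × MRP = 2.2% + 1.5664 × 5.2% = 10.35%

10.35%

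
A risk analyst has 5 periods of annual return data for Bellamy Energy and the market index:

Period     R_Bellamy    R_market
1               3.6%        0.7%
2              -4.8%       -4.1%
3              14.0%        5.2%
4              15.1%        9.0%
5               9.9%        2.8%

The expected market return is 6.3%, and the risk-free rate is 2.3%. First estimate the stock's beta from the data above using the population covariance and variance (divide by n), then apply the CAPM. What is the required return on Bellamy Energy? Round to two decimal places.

Mean R_i = (3.6 − 4.8 + 14.0 + 15.1 + 9.9) / 5 = 7.5600%
Mean R_m = (0.7 − 4.1 + 5.2 + 9.0 + 2.8) / 5 = 2.7200%
Σ(R_i − R̄_i)(R_m − R̄_m) = 155.8040  ⇒  Cov = 155.8040 / 5 = 31.1608
Σ(R_m − R̄_m)² = 96.1880  ⇒  Var(R_m) = 96.1880 / 5 = 19.2376
β = Cov / Var(R_m) = 31.1608 / 19.2376 = 1.6198
MRP = 6.3% − 2.3% = 4.00%
E(R) = R_f + β × MRP = 2.3% + 1.6198 × 4.0% = 8.78%

8.78%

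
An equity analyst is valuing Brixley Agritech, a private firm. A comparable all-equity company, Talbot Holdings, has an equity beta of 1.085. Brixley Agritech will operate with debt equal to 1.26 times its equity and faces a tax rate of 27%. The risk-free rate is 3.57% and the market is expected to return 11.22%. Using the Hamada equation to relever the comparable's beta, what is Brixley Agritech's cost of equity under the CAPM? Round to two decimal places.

19.50%

β_L = β_U × [1 + (1 − t)(D/E)] = 1.085 × [1 + (1 − 0.27) × 1.26]
    = 1.085 × [1 + 0.73 × 1.26] = 1.085 × 1.9198 = 2.0830
MRP = 11.22% − 3.57% = 7.65%
E(R) = R_f + β_L × MRP = 3.57% + 2.0830 × 7.65% = 19.50%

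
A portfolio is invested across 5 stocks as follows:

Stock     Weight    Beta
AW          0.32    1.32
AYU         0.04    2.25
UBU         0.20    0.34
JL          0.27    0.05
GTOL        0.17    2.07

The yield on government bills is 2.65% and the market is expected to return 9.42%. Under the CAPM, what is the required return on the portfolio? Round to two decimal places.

9.05%

β_P = Σ w_i β_i = 0.32×1.32 + 0.04×2.25 + 0.20×0.34 + 0.27×0.05 + 0.17×2.07 = 0.9458
MRP = 9.42% − 2.65% = 6.77%
E(R_P) = R_f + β_P × MRP = 2.65% + 0.9458 × 6.77% = 9.05%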